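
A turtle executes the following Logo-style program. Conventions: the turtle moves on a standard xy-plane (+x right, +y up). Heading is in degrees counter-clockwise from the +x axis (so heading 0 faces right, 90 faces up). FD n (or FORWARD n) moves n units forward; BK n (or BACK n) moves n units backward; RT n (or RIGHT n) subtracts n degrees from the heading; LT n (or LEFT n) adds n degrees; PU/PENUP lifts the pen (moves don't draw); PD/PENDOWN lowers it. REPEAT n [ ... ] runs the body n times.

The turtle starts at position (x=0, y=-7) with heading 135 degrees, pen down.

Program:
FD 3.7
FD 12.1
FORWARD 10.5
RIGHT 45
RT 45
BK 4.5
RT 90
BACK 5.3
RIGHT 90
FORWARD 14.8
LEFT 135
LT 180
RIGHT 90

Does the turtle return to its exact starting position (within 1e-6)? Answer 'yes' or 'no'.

Answer: no

Derivation:
Executing turtle program step by step:
Start: pos=(0,-7), heading=135, pen down
FD 3.7: (0,-7) -> (-2.616,-4.384) [heading=135, draw]
FD 12.1: (-2.616,-4.384) -> (-11.172,4.172) [heading=135, draw]
FD 10.5: (-11.172,4.172) -> (-18.597,11.597) [heading=135, draw]
RT 45: heading 135 -> 90
RT 45: heading 90 -> 45
BK 4.5: (-18.597,11.597) -> (-21.779,8.415) [heading=45, draw]
RT 90: heading 45 -> 315
BK 5.3: (-21.779,8.415) -> (-25.527,12.163) [heading=315, draw]
RT 90: heading 315 -> 225
FD 14.8: (-25.527,12.163) -> (-35.992,1.697) [heading=225, draw]
LT 135: heading 225 -> 0
LT 180: heading 0 -> 180
RT 90: heading 180 -> 90
Final: pos=(-35.992,1.697), heading=90, 6 segment(s) drawn

Start position: (0, -7)
Final position: (-35.992, 1.697)
Distance = 37.028; >= 1e-6 -> NOT closed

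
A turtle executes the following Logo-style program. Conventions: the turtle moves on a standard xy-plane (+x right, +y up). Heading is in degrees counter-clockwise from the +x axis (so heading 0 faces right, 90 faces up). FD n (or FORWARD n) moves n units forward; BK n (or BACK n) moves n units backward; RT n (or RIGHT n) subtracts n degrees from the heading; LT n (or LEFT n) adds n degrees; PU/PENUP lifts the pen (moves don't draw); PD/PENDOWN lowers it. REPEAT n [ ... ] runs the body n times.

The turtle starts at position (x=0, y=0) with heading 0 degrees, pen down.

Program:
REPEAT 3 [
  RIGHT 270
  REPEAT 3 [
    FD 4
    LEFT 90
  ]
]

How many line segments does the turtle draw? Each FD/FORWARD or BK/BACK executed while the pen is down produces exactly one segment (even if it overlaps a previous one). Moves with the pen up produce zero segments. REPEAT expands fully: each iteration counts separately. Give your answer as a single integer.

Answer: 9

Derivation:
Executing turtle program step by step:
Start: pos=(0,0), heading=0, pen down
REPEAT 3 [
  -- iteration 1/3 --
  RT 270: heading 0 -> 90
  REPEAT 3 [
    -- iteration 1/3 --
    FD 4: (0,0) -> (0,4) [heading=90, draw]
    LT 90: heading 90 -> 180
    -- iteration 2/3 --
    FD 4: (0,4) -> (-4,4) [heading=180, draw]
    LT 90: heading 180 -> 270
    -- iteration 3/3 --
    FD 4: (-4,4) -> (-4,0) [heading=270, draw]
    LT 90: heading 270 -> 0
  ]
  -- iteration 2/3 --
  RT 270: heading 0 -> 90
  REPEAT 3 [
    -- iteration 1/3 --
    FD 4: (-4,0) -> (-4,4) [heading=90, draw]
    LT 90: heading 90 -> 180
    -- iteration 2/3 --
    FD 4: (-4,4) -> (-8,4) [heading=180, draw]
    LT 90: heading 180 -> 270
    -- iteration 3/3 --
    FD 4: (-8,4) -> (-8,0) [heading=270, draw]
    LT 90: heading 270 -> 0
  ]
  -- iteration 3/3 --
  RT 270: heading 0 -> 90
  REPEAT 3 [
    -- iteration 1/3 --
    FD 4: (-8,0) -> (-8,4) [heading=90, draw]
    LT 90: heading 90 -> 180
    -- iteration 2/3 --
    FD 4: (-8,4) -> (-12,4) [heading=180, draw]
    LT 90: heading 180 -> 270
    -- iteration 3/3 --
    FD 4: (-12,4) -> (-12,0) [heading=270, draw]
    LT 90: heading 270 -> 0
  ]
]
Final: pos=(-12,0), heading=0, 9 segment(s) drawn
Segments drawn: 9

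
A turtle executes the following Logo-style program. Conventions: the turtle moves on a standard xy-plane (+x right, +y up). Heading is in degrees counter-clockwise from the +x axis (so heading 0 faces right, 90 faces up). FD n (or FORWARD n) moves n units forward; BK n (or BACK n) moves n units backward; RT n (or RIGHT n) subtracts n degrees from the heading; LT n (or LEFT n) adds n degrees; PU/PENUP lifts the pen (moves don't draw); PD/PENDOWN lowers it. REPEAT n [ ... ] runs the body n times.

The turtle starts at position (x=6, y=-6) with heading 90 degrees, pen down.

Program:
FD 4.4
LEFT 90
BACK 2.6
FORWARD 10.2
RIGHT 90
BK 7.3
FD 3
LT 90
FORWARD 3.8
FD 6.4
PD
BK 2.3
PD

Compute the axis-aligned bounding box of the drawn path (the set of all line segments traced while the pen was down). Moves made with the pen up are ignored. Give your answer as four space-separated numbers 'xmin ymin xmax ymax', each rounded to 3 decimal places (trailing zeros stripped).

Executing turtle program step by step:
Start: pos=(6,-6), heading=90, pen down
FD 4.4: (6,-6) -> (6,-1.6) [heading=90, draw]
LT 90: heading 90 -> 180
BK 2.6: (6,-1.6) -> (8.6,-1.6) [heading=180, draw]
FD 10.2: (8.6,-1.6) -> (-1.6,-1.6) [heading=180, draw]
RT 90: heading 180 -> 90
BK 7.3: (-1.6,-1.6) -> (-1.6,-8.9) [heading=90, draw]
FD 3: (-1.6,-8.9) -> (-1.6,-5.9) [heading=90, draw]
LT 90: heading 90 -> 180
FD 3.8: (-1.6,-5.9) -> (-5.4,-5.9) [heading=180, draw]
FD 6.4: (-5.4,-5.9) -> (-11.8,-5.9) [heading=180, draw]
PD: pen down
BK 2.3: (-11.8,-5.9) -> (-9.5,-5.9) [heading=180, draw]
PD: pen down
Final: pos=(-9.5,-5.9), heading=180, 8 segment(s) drawn

Segment endpoints: x in {-11.8, -9.5, -5.4, -1.6, -1.6, -1.6, 6, 8.6}, y in {-8.9, -6, -5.9, -5.9, -5.9, -1.6, -1.6, -1.6}
xmin=-11.8, ymin=-8.9, xmax=8.6, ymax=-1.6

Answer: -11.8 -8.9 8.6 -1.6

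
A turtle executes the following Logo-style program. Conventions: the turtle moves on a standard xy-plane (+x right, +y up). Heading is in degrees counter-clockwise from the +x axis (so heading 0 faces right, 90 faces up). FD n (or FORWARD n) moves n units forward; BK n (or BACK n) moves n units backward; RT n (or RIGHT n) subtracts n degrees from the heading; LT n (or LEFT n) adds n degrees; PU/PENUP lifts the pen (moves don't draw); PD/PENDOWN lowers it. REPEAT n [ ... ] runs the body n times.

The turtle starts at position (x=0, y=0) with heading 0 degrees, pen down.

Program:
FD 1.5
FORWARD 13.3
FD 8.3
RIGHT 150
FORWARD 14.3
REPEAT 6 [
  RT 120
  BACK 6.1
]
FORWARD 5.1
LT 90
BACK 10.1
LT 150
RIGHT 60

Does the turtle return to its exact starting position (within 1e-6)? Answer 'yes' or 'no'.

Executing turtle program step by step:
Start: pos=(0,0), heading=0, pen down
FD 1.5: (0,0) -> (1.5,0) [heading=0, draw]
FD 13.3: (1.5,0) -> (14.8,0) [heading=0, draw]
FD 8.3: (14.8,0) -> (23.1,0) [heading=0, draw]
RT 150: heading 0 -> 210
FD 14.3: (23.1,0) -> (10.716,-7.15) [heading=210, draw]
REPEAT 6 [
  -- iteration 1/6 --
  RT 120: heading 210 -> 90
  BK 6.1: (10.716,-7.15) -> (10.716,-13.25) [heading=90, draw]
  -- iteration 2/6 --
  RT 120: heading 90 -> 330
  BK 6.1: (10.716,-13.25) -> (5.433,-10.2) [heading=330, draw]
  -- iteration 3/6 --
  RT 120: heading 330 -> 210
  BK 6.1: (5.433,-10.2) -> (10.716,-7.15) [heading=210, draw]
  -- iteration 4/6 --
  RT 120: heading 210 -> 90
  BK 6.1: (10.716,-7.15) -> (10.716,-13.25) [heading=90, draw]
  -- iteration 5/6 --
  RT 120: heading 90 -> 330
  BK 6.1: (10.716,-13.25) -> (5.433,-10.2) [heading=330, draw]
  -- iteration 6/6 --
  RT 120: heading 330 -> 210
  BK 6.1: (5.433,-10.2) -> (10.716,-7.15) [heading=210, draw]
]
FD 5.1: (10.716,-7.15) -> (6.299,-9.7) [heading=210, draw]
LT 90: heading 210 -> 300
BK 10.1: (6.299,-9.7) -> (1.249,-0.953) [heading=300, draw]
LT 150: heading 300 -> 90
RT 60: heading 90 -> 30
Final: pos=(1.249,-0.953), heading=30, 12 segment(s) drawn

Start position: (0, 0)
Final position: (1.249, -0.953)
Distance = 1.571; >= 1e-6 -> NOT closed

Answer: no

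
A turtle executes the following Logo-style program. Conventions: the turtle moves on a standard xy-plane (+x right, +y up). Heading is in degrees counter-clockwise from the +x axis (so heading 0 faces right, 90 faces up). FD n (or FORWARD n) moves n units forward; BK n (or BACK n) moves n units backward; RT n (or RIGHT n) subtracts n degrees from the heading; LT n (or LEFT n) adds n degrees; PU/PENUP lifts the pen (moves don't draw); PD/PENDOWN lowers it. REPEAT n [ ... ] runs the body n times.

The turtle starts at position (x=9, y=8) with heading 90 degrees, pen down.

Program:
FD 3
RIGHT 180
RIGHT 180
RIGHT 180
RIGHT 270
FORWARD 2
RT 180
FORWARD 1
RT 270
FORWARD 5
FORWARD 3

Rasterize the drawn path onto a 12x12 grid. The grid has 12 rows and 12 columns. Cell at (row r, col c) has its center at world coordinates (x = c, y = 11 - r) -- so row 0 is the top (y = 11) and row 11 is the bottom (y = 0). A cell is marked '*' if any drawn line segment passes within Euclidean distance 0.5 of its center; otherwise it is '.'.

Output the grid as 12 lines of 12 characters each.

Answer: .........***
.........**.
.........**.
.........**.
..........*.
..........*.
..........*.
..........*.
..........*.
............
............
............

Derivation:
Segment 0: (9,8) -> (9,11)
Segment 1: (9,11) -> (11,11)
Segment 2: (11,11) -> (10,11)
Segment 3: (10,11) -> (10,6)
Segment 4: (10,6) -> (10,3)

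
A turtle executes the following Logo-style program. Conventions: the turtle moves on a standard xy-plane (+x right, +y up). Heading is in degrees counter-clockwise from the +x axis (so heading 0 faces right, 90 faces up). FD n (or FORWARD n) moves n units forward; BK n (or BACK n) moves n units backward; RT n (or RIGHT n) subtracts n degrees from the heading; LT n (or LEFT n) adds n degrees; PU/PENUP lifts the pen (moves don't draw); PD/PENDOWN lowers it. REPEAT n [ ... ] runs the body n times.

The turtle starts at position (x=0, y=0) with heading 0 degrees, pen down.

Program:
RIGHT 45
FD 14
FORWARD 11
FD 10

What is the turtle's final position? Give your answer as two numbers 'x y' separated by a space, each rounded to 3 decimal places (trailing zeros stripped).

Executing turtle program step by step:
Start: pos=(0,0), heading=0, pen down
RT 45: heading 0 -> 315
FD 14: (0,0) -> (9.899,-9.899) [heading=315, draw]
FD 11: (9.899,-9.899) -> (17.678,-17.678) [heading=315, draw]
FD 10: (17.678,-17.678) -> (24.749,-24.749) [heading=315, draw]
Final: pos=(24.749,-24.749), heading=315, 3 segment(s) drawn

Answer: 24.749 -24.749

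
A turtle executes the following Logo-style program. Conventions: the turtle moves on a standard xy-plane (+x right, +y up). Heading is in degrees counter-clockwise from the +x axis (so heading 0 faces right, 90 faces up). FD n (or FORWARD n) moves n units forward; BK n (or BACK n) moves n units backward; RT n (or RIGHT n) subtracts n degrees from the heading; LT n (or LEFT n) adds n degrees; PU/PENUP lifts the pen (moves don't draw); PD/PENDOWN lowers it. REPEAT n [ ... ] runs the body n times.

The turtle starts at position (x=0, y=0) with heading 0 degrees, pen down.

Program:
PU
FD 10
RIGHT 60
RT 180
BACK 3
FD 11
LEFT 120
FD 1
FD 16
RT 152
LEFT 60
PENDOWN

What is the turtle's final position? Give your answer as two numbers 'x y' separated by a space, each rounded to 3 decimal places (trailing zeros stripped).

Executing turtle program step by step:
Start: pos=(0,0), heading=0, pen down
PU: pen up
FD 10: (0,0) -> (10,0) [heading=0, move]
RT 60: heading 0 -> 300
RT 180: heading 300 -> 120
BK 3: (10,0) -> (11.5,-2.598) [heading=120, move]
FD 11: (11.5,-2.598) -> (6,6.928) [heading=120, move]
LT 120: heading 120 -> 240
FD 1: (6,6.928) -> (5.5,6.062) [heading=240, move]
FD 16: (5.5,6.062) -> (-2.5,-7.794) [heading=240, move]
RT 152: heading 240 -> 88
LT 60: heading 88 -> 148
PD: pen down
Final: pos=(-2.5,-7.794), heading=148, 0 segment(s) drawn

Answer: -2.5 -7.794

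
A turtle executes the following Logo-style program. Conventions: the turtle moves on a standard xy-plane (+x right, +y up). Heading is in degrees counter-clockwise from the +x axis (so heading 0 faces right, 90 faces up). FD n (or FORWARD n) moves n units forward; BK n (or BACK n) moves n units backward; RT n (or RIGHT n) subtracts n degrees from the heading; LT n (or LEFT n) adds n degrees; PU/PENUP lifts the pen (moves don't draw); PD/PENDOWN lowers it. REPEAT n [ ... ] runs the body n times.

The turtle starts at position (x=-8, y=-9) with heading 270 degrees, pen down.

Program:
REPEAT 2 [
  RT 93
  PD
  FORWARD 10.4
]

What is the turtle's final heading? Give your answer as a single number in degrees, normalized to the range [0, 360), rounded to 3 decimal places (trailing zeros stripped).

Executing turtle program step by step:
Start: pos=(-8,-9), heading=270, pen down
REPEAT 2 [
  -- iteration 1/2 --
  RT 93: heading 270 -> 177
  PD: pen down
  FD 10.4: (-8,-9) -> (-18.386,-8.456) [heading=177, draw]
  -- iteration 2/2 --
  RT 93: heading 177 -> 84
  PD: pen down
  FD 10.4: (-18.386,-8.456) -> (-17.299,1.887) [heading=84, draw]
]
Final: pos=(-17.299,1.887), heading=84, 2 segment(s) drawn

Answer: 84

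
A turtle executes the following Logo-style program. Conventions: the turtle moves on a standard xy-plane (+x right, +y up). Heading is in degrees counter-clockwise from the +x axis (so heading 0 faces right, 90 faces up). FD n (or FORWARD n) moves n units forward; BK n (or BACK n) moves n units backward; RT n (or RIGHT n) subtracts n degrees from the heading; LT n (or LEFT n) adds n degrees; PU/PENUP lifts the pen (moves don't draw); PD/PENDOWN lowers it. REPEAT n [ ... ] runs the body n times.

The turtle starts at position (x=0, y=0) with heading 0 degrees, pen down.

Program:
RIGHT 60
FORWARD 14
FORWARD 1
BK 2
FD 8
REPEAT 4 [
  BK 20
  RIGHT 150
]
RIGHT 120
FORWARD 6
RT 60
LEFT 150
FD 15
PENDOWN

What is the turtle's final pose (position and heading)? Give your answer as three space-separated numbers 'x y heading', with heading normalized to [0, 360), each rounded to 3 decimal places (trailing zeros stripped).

Answer: 31.131 1.438 30

Derivation:
Executing turtle program step by step:
Start: pos=(0,0), heading=0, pen down
RT 60: heading 0 -> 300
FD 14: (0,0) -> (7,-12.124) [heading=300, draw]
FD 1: (7,-12.124) -> (7.5,-12.99) [heading=300, draw]
BK 2: (7.5,-12.99) -> (6.5,-11.258) [heading=300, draw]
FD 8: (6.5,-11.258) -> (10.5,-18.187) [heading=300, draw]
REPEAT 4 [
  -- iteration 1/4 --
  BK 20: (10.5,-18.187) -> (0.5,-0.866) [heading=300, draw]
  RT 150: heading 300 -> 150
  -- iteration 2/4 --
  BK 20: (0.5,-0.866) -> (17.821,-10.866) [heading=150, draw]
  RT 150: heading 150 -> 0
  -- iteration 3/4 --
  BK 20: (17.821,-10.866) -> (-2.179,-10.866) [heading=0, draw]
  RT 150: heading 0 -> 210
  -- iteration 4/4 --
  BK 20: (-2.179,-10.866) -> (15.141,-0.866) [heading=210, draw]
  RT 150: heading 210 -> 60
]
RT 120: heading 60 -> 300
FD 6: (15.141,-0.866) -> (18.141,-6.062) [heading=300, draw]
RT 60: heading 300 -> 240
LT 150: heading 240 -> 30
FD 15: (18.141,-6.062) -> (31.131,1.438) [heading=30, draw]
PD: pen down
Final: pos=(31.131,1.438), heading=30, 10 segment(s) drawn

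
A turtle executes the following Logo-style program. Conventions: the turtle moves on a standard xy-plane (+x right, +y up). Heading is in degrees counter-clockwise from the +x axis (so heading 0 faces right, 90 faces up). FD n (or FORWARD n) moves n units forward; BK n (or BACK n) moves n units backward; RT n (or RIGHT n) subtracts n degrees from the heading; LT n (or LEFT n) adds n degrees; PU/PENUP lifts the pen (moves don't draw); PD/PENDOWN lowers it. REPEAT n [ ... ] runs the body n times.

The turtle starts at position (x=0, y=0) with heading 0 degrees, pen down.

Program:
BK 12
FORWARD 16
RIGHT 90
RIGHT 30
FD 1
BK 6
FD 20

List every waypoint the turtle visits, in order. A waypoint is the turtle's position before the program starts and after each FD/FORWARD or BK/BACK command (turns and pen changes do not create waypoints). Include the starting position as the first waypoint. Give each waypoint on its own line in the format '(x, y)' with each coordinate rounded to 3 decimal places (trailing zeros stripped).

Answer: (0, 0)
(-12, 0)
(4, 0)
(3.5, -0.866)
(6.5, 4.33)
(-3.5, -12.99)

Derivation:
Executing turtle program step by step:
Start: pos=(0,0), heading=0, pen down
BK 12: (0,0) -> (-12,0) [heading=0, draw]
FD 16: (-12,0) -> (4,0) [heading=0, draw]
RT 90: heading 0 -> 270
RT 30: heading 270 -> 240
FD 1: (4,0) -> (3.5,-0.866) [heading=240, draw]
BK 6: (3.5,-0.866) -> (6.5,4.33) [heading=240, draw]
FD 20: (6.5,4.33) -> (-3.5,-12.99) [heading=240, draw]
Final: pos=(-3.5,-12.99), heading=240, 5 segment(s) drawn
Waypoints (6 total):
(0, 0)
(-12, 0)
(4, 0)
(3.5, -0.866)
(6.5, 4.33)
(-3.5, -12.99)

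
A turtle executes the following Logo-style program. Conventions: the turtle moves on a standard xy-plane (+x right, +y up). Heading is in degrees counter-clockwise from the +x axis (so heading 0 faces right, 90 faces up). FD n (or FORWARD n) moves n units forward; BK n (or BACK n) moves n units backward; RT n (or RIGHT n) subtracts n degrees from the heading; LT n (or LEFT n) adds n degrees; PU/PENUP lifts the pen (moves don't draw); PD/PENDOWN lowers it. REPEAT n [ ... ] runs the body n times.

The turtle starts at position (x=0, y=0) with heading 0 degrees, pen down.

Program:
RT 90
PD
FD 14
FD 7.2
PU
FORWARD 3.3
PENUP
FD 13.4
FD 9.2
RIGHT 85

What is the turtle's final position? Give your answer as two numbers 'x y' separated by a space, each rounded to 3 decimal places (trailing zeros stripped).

Executing turtle program step by step:
Start: pos=(0,0), heading=0, pen down
RT 90: heading 0 -> 270
PD: pen down
FD 14: (0,0) -> (0,-14) [heading=270, draw]
FD 7.2: (0,-14) -> (0,-21.2) [heading=270, draw]
PU: pen up
FD 3.3: (0,-21.2) -> (0,-24.5) [heading=270, move]
PU: pen up
FD 13.4: (0,-24.5) -> (0,-37.9) [heading=270, move]
FD 9.2: (0,-37.9) -> (0,-47.1) [heading=270, move]
RT 85: heading 270 -> 185
Final: pos=(0,-47.1), heading=185, 2 segment(s) drawn

Answer: 0 -47.1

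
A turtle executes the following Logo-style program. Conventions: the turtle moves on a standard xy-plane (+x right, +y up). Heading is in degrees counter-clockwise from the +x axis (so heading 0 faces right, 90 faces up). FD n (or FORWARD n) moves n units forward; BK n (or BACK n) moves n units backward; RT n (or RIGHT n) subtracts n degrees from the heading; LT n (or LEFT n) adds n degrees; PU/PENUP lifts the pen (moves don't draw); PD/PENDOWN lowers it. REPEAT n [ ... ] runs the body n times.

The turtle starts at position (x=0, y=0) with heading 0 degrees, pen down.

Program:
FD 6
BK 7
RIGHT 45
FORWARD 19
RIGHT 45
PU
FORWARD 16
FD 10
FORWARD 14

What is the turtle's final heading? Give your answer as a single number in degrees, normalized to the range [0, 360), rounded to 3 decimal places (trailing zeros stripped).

Executing turtle program step by step:
Start: pos=(0,0), heading=0, pen down
FD 6: (0,0) -> (6,0) [heading=0, draw]
BK 7: (6,0) -> (-1,0) [heading=0, draw]
RT 45: heading 0 -> 315
FD 19: (-1,0) -> (12.435,-13.435) [heading=315, draw]
RT 45: heading 315 -> 270
PU: pen up
FD 16: (12.435,-13.435) -> (12.435,-29.435) [heading=270, move]
FD 10: (12.435,-29.435) -> (12.435,-39.435) [heading=270, move]
FD 14: (12.435,-39.435) -> (12.435,-53.435) [heading=270, move]
Final: pos=(12.435,-53.435), heading=270, 3 segment(s) drawn

Answer: 270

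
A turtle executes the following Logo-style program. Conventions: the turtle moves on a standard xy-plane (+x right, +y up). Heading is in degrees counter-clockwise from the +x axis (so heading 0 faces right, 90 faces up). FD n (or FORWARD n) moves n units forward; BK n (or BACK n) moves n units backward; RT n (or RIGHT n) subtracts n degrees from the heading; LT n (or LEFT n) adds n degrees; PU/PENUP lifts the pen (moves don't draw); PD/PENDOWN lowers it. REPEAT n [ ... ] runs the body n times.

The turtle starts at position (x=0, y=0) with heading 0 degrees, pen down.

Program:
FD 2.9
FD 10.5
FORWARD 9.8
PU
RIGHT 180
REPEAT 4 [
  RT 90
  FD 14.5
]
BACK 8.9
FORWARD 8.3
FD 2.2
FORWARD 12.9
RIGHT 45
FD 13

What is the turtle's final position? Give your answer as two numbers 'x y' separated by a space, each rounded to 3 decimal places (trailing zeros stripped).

Answer: -0.492 9.192

Derivation:
Executing turtle program step by step:
Start: pos=(0,0), heading=0, pen down
FD 2.9: (0,0) -> (2.9,0) [heading=0, draw]
FD 10.5: (2.9,0) -> (13.4,0) [heading=0, draw]
FD 9.8: (13.4,0) -> (23.2,0) [heading=0, draw]
PU: pen up
RT 180: heading 0 -> 180
REPEAT 4 [
  -- iteration 1/4 --
  RT 90: heading 180 -> 90
  FD 14.5: (23.2,0) -> (23.2,14.5) [heading=90, move]
  -- iteration 2/4 --
  RT 90: heading 90 -> 0
  FD 14.5: (23.2,14.5) -> (37.7,14.5) [heading=0, move]
  -- iteration 3/4 --
  RT 90: heading 0 -> 270
  FD 14.5: (37.7,14.5) -> (37.7,0) [heading=270, move]
  -- iteration 4/4 --
  RT 90: heading 270 -> 180
  FD 14.5: (37.7,0) -> (23.2,0) [heading=180, move]
]
BK 8.9: (23.2,0) -> (32.1,0) [heading=180, move]
FD 8.3: (32.1,0) -> (23.8,0) [heading=180, move]
FD 2.2: (23.8,0) -> (21.6,0) [heading=180, move]
FD 12.9: (21.6,0) -> (8.7,0) [heading=180, move]
RT 45: heading 180 -> 135
FD 13: (8.7,0) -> (-0.492,9.192) [heading=135, move]
Final: pos=(-0.492,9.192), heading=135, 3 segment(s) drawn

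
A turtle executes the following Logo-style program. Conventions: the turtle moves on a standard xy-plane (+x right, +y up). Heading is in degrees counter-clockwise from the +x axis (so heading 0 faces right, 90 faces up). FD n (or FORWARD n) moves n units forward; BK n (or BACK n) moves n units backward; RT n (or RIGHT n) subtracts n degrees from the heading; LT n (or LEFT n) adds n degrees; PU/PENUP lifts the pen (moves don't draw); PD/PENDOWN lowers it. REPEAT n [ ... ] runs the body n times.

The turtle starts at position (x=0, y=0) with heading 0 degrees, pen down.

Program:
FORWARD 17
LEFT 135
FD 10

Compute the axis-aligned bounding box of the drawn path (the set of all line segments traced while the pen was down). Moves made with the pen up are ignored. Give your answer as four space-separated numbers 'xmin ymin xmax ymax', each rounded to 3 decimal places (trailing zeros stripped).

Executing turtle program step by step:
Start: pos=(0,0), heading=0, pen down
FD 17: (0,0) -> (17,0) [heading=0, draw]
LT 135: heading 0 -> 135
FD 10: (17,0) -> (9.929,7.071) [heading=135, draw]
Final: pos=(9.929,7.071), heading=135, 2 segment(s) drawn

Segment endpoints: x in {0, 9.929, 17}, y in {0, 7.071}
xmin=0, ymin=0, xmax=17, ymax=7.071

Answer: 0 0 17 7.071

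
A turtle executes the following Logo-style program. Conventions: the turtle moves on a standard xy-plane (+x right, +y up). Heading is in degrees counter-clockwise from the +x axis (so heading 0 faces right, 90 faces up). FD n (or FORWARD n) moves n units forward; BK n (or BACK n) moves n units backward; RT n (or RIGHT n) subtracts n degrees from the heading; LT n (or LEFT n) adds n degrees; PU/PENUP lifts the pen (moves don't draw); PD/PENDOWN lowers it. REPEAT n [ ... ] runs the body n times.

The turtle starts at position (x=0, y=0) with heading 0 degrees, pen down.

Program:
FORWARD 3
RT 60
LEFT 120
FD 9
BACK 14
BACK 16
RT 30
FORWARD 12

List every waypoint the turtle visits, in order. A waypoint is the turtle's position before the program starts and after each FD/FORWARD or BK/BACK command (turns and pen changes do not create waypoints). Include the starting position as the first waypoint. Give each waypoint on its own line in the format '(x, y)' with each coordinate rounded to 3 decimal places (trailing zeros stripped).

Executing turtle program step by step:
Start: pos=(0,0), heading=0, pen down
FD 3: (0,0) -> (3,0) [heading=0, draw]
RT 60: heading 0 -> 300
LT 120: heading 300 -> 60
FD 9: (3,0) -> (7.5,7.794) [heading=60, draw]
BK 14: (7.5,7.794) -> (0.5,-4.33) [heading=60, draw]
BK 16: (0.5,-4.33) -> (-7.5,-18.187) [heading=60, draw]
RT 30: heading 60 -> 30
FD 12: (-7.5,-18.187) -> (2.892,-12.187) [heading=30, draw]
Final: pos=(2.892,-12.187), heading=30, 5 segment(s) drawn
Waypoints (6 total):
(0, 0)
(3, 0)
(7.5, 7.794)
(0.5, -4.33)
(-7.5, -18.187)
(2.892, -12.187)

Answer: (0, 0)
(3, 0)
(7.5, 7.794)
(0.5, -4.33)
(-7.5, -18.187)
(2.892, -12.187)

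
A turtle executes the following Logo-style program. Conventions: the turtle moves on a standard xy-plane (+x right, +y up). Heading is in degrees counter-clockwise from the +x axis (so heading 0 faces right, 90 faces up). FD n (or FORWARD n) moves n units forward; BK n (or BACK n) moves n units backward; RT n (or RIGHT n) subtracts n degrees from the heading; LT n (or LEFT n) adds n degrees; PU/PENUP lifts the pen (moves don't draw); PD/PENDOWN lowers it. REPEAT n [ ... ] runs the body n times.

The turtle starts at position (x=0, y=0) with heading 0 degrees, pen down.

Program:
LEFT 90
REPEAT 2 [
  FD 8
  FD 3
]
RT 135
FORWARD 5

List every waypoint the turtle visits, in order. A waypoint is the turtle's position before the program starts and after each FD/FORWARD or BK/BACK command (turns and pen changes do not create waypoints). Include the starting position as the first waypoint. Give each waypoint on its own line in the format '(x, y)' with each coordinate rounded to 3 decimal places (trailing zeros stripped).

Answer: (0, 0)
(0, 8)
(0, 11)
(0, 19)
(0, 22)
(3.536, 18.464)

Derivation:
Executing turtle program step by step:
Start: pos=(0,0), heading=0, pen down
LT 90: heading 0 -> 90
REPEAT 2 [
  -- iteration 1/2 --
  FD 8: (0,0) -> (0,8) [heading=90, draw]
  FD 3: (0,8) -> (0,11) [heading=90, draw]
  -- iteration 2/2 --
  FD 8: (0,11) -> (0,19) [heading=90, draw]
  FD 3: (0,19) -> (0,22) [heading=90, draw]
]
RT 135: heading 90 -> 315
FD 5: (0,22) -> (3.536,18.464) [heading=315, draw]
Final: pos=(3.536,18.464), heading=315, 5 segment(s) drawn
Waypoints (6 total):
(0, 0)
(0, 8)
(0, 11)
(0, 19)
(0, 22)
(3.536, 18.464)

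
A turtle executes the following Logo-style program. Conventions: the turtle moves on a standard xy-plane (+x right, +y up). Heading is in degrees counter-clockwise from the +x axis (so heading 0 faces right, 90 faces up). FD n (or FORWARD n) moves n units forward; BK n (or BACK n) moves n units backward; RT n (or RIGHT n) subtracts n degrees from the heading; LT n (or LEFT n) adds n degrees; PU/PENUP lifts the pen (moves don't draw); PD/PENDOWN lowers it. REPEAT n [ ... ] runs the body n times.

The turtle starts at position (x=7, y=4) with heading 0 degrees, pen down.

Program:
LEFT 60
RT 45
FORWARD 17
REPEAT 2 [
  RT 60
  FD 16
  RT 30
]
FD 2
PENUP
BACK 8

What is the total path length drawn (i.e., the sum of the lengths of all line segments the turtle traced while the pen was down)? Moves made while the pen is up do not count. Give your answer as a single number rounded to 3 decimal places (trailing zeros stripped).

Executing turtle program step by step:
Start: pos=(7,4), heading=0, pen down
LT 60: heading 0 -> 60
RT 45: heading 60 -> 15
FD 17: (7,4) -> (23.421,8.4) [heading=15, draw]
REPEAT 2 [
  -- iteration 1/2 --
  RT 60: heading 15 -> 315
  FD 16: (23.421,8.4) -> (34.734,-2.914) [heading=315, draw]
  RT 30: heading 315 -> 285
  -- iteration 2/2 --
  RT 60: heading 285 -> 225
  FD 16: (34.734,-2.914) -> (23.421,-14.227) [heading=225, draw]
  RT 30: heading 225 -> 195
]
FD 2: (23.421,-14.227) -> (21.489,-14.745) [heading=195, draw]
PU: pen up
BK 8: (21.489,-14.745) -> (29.216,-12.675) [heading=195, move]
Final: pos=(29.216,-12.675), heading=195, 4 segment(s) drawn

Segment lengths:
  seg 1: (7,4) -> (23.421,8.4), length = 17
  seg 2: (23.421,8.4) -> (34.734,-2.914), length = 16
  seg 3: (34.734,-2.914) -> (23.421,-14.227), length = 16
  seg 4: (23.421,-14.227) -> (21.489,-14.745), length = 2
Total = 51

Answer: 51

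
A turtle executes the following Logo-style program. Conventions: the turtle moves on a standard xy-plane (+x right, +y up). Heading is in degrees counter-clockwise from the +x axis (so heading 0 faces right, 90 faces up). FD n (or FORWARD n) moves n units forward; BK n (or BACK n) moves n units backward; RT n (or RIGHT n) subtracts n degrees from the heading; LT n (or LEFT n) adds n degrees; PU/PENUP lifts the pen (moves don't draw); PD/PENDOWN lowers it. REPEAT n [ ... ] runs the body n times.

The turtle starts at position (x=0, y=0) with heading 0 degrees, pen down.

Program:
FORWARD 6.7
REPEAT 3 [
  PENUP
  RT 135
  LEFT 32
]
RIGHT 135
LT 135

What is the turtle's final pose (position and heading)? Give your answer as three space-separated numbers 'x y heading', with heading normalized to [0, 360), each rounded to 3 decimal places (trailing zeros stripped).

Executing turtle program step by step:
Start: pos=(0,0), heading=0, pen down
FD 6.7: (0,0) -> (6.7,0) [heading=0, draw]
REPEAT 3 [
  -- iteration 1/3 --
  PU: pen up
  RT 135: heading 0 -> 225
  LT 32: heading 225 -> 257
  -- iteration 2/3 --
  PU: pen up
  RT 135: heading 257 -> 122
  LT 32: heading 122 -> 154
  -- iteration 3/3 --
  PU: pen up
  RT 135: heading 154 -> 19
  LT 32: heading 19 -> 51
]
RT 135: heading 51 -> 276
LT 135: heading 276 -> 51
Final: pos=(6.7,0), heading=51, 1 segment(s) drawn

Answer: 6.7 0 51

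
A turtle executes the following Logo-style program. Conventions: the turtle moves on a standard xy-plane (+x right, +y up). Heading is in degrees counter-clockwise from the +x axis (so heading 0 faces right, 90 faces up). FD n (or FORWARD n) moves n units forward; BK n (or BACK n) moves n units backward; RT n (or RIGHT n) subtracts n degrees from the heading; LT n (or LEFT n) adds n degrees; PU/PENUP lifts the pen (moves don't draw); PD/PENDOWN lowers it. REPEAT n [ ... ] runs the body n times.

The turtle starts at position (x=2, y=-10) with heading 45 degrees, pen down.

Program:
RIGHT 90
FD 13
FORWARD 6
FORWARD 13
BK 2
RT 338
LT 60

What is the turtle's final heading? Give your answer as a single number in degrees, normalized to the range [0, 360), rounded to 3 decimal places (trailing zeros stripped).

Answer: 37

Derivation:
Executing turtle program step by step:
Start: pos=(2,-10), heading=45, pen down
RT 90: heading 45 -> 315
FD 13: (2,-10) -> (11.192,-19.192) [heading=315, draw]
FD 6: (11.192,-19.192) -> (15.435,-23.435) [heading=315, draw]
FD 13: (15.435,-23.435) -> (24.627,-32.627) [heading=315, draw]
BK 2: (24.627,-32.627) -> (23.213,-31.213) [heading=315, draw]
RT 338: heading 315 -> 337
LT 60: heading 337 -> 37
Final: pos=(23.213,-31.213), heading=37, 4 segment(s) drawn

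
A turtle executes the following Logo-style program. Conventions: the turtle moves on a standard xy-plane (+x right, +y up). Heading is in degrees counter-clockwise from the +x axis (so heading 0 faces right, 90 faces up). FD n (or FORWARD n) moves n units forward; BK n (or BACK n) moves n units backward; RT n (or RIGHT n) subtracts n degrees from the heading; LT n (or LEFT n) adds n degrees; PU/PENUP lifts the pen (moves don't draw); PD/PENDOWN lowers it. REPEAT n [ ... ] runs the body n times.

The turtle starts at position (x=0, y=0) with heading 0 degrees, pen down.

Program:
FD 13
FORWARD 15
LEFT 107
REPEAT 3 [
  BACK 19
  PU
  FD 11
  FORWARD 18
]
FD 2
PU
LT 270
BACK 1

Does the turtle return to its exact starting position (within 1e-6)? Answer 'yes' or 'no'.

Executing turtle program step by step:
Start: pos=(0,0), heading=0, pen down
FD 13: (0,0) -> (13,0) [heading=0, draw]
FD 15: (13,0) -> (28,0) [heading=0, draw]
LT 107: heading 0 -> 107
REPEAT 3 [
  -- iteration 1/3 --
  BK 19: (28,0) -> (33.555,-18.17) [heading=107, draw]
  PU: pen up
  FD 11: (33.555,-18.17) -> (30.339,-7.65) [heading=107, move]
  FD 18: (30.339,-7.65) -> (25.076,9.563) [heading=107, move]
  -- iteration 2/3 --
  BK 19: (25.076,9.563) -> (30.631,-8.607) [heading=107, move]
  PU: pen up
  FD 11: (30.631,-8.607) -> (27.415,1.913) [heading=107, move]
  FD 18: (27.415,1.913) -> (22.153,19.126) [heading=107, move]
  -- iteration 3/3 --
  BK 19: (22.153,19.126) -> (27.708,0.956) [heading=107, move]
  PU: pen up
  FD 11: (27.708,0.956) -> (24.492,11.476) [heading=107, move]
  FD 18: (24.492,11.476) -> (19.229,28.689) [heading=107, move]
]
FD 2: (19.229,28.689) -> (18.644,30.602) [heading=107, move]
PU: pen up
LT 270: heading 107 -> 17
BK 1: (18.644,30.602) -> (17.688,30.309) [heading=17, move]
Final: pos=(17.688,30.309), heading=17, 3 segment(s) drawn

Start position: (0, 0)
Final position: (17.688, 30.309)
Distance = 35.093; >= 1e-6 -> NOT closed

Answer: no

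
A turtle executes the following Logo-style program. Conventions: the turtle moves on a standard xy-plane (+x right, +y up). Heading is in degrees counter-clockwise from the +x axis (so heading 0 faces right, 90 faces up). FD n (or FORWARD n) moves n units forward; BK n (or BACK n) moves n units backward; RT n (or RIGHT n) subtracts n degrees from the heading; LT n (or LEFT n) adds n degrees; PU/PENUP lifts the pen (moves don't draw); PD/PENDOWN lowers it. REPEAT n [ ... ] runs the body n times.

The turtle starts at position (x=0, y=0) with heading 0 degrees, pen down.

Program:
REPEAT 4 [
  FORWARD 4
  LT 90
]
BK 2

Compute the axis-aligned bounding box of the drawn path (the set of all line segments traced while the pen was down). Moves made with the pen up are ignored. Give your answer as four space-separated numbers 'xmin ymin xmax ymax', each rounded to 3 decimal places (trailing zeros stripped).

Executing turtle program step by step:
Start: pos=(0,0), heading=0, pen down
REPEAT 4 [
  -- iteration 1/4 --
  FD 4: (0,0) -> (4,0) [heading=0, draw]
  LT 90: heading 0 -> 90
  -- iteration 2/4 --
  FD 4: (4,0) -> (4,4) [heading=90, draw]
  LT 90: heading 90 -> 180
  -- iteration 3/4 --
  FD 4: (4,4) -> (0,4) [heading=180, draw]
  LT 90: heading 180 -> 270
  -- iteration 4/4 --
  FD 4: (0,4) -> (0,0) [heading=270, draw]
  LT 90: heading 270 -> 0
]
BK 2: (0,0) -> (-2,0) [heading=0, draw]
Final: pos=(-2,0), heading=0, 5 segment(s) drawn

Segment endpoints: x in {-2, 0, 0, 4}, y in {0, 0, 0, 4, 4}
xmin=-2, ymin=0, xmax=4, ymax=4

Answer: -2 0 4 4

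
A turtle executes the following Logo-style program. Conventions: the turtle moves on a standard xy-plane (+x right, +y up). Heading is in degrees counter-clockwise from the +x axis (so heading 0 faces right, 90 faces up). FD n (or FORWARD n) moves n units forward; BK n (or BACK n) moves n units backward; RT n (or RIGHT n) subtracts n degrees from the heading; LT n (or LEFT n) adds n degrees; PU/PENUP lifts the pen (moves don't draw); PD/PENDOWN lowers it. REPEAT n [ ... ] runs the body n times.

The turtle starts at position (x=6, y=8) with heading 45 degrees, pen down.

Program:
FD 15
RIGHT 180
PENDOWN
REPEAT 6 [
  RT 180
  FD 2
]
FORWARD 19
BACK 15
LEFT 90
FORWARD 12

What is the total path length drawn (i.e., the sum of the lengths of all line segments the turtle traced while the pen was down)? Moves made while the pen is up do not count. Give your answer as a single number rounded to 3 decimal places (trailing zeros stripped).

Executing turtle program step by step:
Start: pos=(6,8), heading=45, pen down
FD 15: (6,8) -> (16.607,18.607) [heading=45, draw]
RT 180: heading 45 -> 225
PD: pen down
REPEAT 6 [
  -- iteration 1/6 --
  RT 180: heading 225 -> 45
  FD 2: (16.607,18.607) -> (18.021,20.021) [heading=45, draw]
  -- iteration 2/6 --
  RT 180: heading 45 -> 225
  FD 2: (18.021,20.021) -> (16.607,18.607) [heading=225, draw]
  -- iteration 3/6 --
  RT 180: heading 225 -> 45
  FD 2: (16.607,18.607) -> (18.021,20.021) [heading=45, draw]
  -- iteration 4/6 --
  RT 180: heading 45 -> 225
  FD 2: (18.021,20.021) -> (16.607,18.607) [heading=225, draw]
  -- iteration 5/6 --
  RT 180: heading 225 -> 45
  FD 2: (16.607,18.607) -> (18.021,20.021) [heading=45, draw]
  -- iteration 6/6 --
  RT 180: heading 45 -> 225
  FD 2: (18.021,20.021) -> (16.607,18.607) [heading=225, draw]
]
FD 19: (16.607,18.607) -> (3.172,5.172) [heading=225, draw]
BK 15: (3.172,5.172) -> (13.778,15.778) [heading=225, draw]
LT 90: heading 225 -> 315
FD 12: (13.778,15.778) -> (22.263,7.293) [heading=315, draw]
Final: pos=(22.263,7.293), heading=315, 10 segment(s) drawn

Segment lengths:
  seg 1: (6,8) -> (16.607,18.607), length = 15
  seg 2: (16.607,18.607) -> (18.021,20.021), length = 2
  seg 3: (18.021,20.021) -> (16.607,18.607), length = 2
  seg 4: (16.607,18.607) -> (18.021,20.021), length = 2
  seg 5: (18.021,20.021) -> (16.607,18.607), length = 2
  seg 6: (16.607,18.607) -> (18.021,20.021), length = 2
  seg 7: (18.021,20.021) -> (16.607,18.607), length = 2
  seg 8: (16.607,18.607) -> (3.172,5.172), length = 19
  seg 9: (3.172,5.172) -> (13.778,15.778), length = 15
  seg 10: (13.778,15.778) -> (22.263,7.293), length = 12
Total = 73

Answer: 73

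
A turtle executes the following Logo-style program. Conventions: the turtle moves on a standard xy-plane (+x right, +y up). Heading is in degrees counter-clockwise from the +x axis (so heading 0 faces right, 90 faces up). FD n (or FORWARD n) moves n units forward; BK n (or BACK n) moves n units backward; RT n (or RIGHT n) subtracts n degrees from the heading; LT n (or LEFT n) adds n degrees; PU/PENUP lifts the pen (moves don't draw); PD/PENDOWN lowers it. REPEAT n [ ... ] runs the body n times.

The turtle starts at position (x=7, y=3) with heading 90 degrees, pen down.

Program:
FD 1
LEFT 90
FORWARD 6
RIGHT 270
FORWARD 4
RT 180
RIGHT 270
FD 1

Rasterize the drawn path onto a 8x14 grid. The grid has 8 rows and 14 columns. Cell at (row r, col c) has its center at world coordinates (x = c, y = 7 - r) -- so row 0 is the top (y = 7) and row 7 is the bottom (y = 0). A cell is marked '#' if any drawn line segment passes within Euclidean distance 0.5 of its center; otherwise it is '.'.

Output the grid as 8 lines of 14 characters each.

Answer: ..............
..............
..............
.#######......
.#.....#......
.#............
.#............
##............

Derivation:
Segment 0: (7,3) -> (7,4)
Segment 1: (7,4) -> (1,4)
Segment 2: (1,4) -> (1,0)
Segment 3: (1,0) -> (0,0)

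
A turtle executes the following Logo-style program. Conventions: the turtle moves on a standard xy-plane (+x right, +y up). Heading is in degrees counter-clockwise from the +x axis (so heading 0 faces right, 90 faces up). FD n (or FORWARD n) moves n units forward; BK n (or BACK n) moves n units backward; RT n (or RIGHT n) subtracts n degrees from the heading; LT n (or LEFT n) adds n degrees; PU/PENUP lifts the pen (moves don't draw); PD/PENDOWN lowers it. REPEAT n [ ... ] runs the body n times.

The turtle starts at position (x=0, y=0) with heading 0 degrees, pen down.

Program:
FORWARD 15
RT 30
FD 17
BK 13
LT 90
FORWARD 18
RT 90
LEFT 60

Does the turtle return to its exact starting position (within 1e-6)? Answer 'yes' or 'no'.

Answer: no

Derivation:
Executing turtle program step by step:
Start: pos=(0,0), heading=0, pen down
FD 15: (0,0) -> (15,0) [heading=0, draw]
RT 30: heading 0 -> 330
FD 17: (15,0) -> (29.722,-8.5) [heading=330, draw]
BK 13: (29.722,-8.5) -> (18.464,-2) [heading=330, draw]
LT 90: heading 330 -> 60
FD 18: (18.464,-2) -> (27.464,13.588) [heading=60, draw]
RT 90: heading 60 -> 330
LT 60: heading 330 -> 30
Final: pos=(27.464,13.588), heading=30, 4 segment(s) drawn

Start position: (0, 0)
Final position: (27.464, 13.588)
Distance = 30.642; >= 1e-6 -> NOT closed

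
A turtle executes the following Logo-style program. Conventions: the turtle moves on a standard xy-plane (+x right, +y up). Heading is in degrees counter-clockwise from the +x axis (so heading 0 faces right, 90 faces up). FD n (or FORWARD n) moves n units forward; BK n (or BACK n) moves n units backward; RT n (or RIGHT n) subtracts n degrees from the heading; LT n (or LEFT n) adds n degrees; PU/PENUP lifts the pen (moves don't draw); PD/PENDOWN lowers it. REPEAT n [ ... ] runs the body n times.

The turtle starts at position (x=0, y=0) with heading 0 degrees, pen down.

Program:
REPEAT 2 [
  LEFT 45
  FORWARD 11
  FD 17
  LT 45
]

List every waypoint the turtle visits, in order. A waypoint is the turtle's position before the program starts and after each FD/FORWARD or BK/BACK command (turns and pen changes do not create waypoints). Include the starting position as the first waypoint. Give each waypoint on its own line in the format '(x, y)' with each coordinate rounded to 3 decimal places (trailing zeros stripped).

Executing turtle program step by step:
Start: pos=(0,0), heading=0, pen down
REPEAT 2 [
  -- iteration 1/2 --
  LT 45: heading 0 -> 45
  FD 11: (0,0) -> (7.778,7.778) [heading=45, draw]
  FD 17: (7.778,7.778) -> (19.799,19.799) [heading=45, draw]
  LT 45: heading 45 -> 90
  -- iteration 2/2 --
  LT 45: heading 90 -> 135
  FD 11: (19.799,19.799) -> (12.021,27.577) [heading=135, draw]
  FD 17: (12.021,27.577) -> (0,39.598) [heading=135, draw]
  LT 45: heading 135 -> 180
]
Final: pos=(0,39.598), heading=180, 4 segment(s) drawn
Waypoints (5 total):
(0, 0)
(7.778, 7.778)
(19.799, 19.799)
(12.021, 27.577)
(0, 39.598)

Answer: (0, 0)
(7.778, 7.778)
(19.799, 19.799)
(12.021, 27.577)
(0, 39.598)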